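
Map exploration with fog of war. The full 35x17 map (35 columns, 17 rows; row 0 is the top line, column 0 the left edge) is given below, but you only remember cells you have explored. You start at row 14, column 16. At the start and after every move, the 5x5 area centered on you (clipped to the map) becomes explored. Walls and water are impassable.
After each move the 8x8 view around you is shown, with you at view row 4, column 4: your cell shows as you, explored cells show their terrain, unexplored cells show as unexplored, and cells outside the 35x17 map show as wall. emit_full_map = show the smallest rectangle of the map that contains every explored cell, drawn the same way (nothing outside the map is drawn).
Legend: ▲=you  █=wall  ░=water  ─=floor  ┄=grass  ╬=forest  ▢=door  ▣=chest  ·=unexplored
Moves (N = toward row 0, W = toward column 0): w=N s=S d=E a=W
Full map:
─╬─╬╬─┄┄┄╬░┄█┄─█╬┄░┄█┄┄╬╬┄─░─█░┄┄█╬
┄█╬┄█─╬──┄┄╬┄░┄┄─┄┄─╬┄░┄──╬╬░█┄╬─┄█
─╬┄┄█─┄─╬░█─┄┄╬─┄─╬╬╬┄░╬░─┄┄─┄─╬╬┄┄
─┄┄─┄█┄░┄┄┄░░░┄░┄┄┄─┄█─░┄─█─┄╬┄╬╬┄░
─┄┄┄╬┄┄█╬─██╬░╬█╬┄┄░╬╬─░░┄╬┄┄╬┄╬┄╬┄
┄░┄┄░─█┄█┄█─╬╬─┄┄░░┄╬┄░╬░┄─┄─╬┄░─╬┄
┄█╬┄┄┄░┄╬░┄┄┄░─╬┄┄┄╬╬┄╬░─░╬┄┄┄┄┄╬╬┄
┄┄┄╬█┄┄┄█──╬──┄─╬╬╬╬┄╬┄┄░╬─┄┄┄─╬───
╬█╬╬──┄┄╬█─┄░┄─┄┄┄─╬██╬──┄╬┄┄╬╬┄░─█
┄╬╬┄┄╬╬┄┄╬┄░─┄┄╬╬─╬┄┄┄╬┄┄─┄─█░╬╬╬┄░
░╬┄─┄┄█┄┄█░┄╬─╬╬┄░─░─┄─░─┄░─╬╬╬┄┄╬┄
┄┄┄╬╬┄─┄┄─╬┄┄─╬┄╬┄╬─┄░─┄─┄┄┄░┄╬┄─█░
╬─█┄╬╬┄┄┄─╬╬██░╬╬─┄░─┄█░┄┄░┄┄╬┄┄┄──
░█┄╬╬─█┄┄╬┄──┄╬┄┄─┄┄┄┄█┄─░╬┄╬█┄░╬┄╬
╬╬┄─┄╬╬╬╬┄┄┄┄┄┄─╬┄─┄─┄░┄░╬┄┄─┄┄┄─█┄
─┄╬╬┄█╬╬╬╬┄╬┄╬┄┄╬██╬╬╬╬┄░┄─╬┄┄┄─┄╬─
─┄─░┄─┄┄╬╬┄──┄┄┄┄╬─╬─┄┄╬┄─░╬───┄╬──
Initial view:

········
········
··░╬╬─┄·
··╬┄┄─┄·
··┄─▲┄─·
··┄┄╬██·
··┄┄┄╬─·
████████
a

········
········
··█░╬╬─┄
··┄╬┄┄─┄
··┄┄▲╬┄─
··╬┄┄╬██
··┄┄┄┄╬─
████████

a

········
········
··██░╬╬─
··─┄╬┄┄─
··┄┄▲─╬┄
··┄╬┄┄╬█
··─┄┄┄┄╬
████████

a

········
········
··╬██░╬╬
··──┄╬┄┄
··┄┄▲┄─╬
··╬┄╬┄┄╬
··──┄┄┄┄
████████

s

········
··╬██░╬╬
··──┄╬┄┄
··┄┄┄┄─╬
··╬┄▲┄┄╬
··──┄┄┄┄
████████
████████

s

··╬██░╬╬
··──┄╬┄┄
··┄┄┄┄─╬
··╬┄╬┄┄╬
··──▲┄┄┄
████████
████████
████████

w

········
··╬██░╬╬
··──┄╬┄┄
··┄┄┄┄─╬
··╬┄▲┄┄╬
··──┄┄┄┄
████████
████████

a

········
···╬██░╬
··┄──┄╬┄
··┄┄┄┄┄─
··┄╬▲╬┄┄
··┄──┄┄┄
████████
████████

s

···╬██░╬
··┄──┄╬┄
··┄┄┄┄┄─
··┄╬┄╬┄┄
··┄─▲┄┄┄
████████
████████
████████

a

····╬██░
···┄──┄╬
··┄┄┄┄┄┄
··╬┄╬┄╬┄
··╬┄▲─┄┄
████████
████████
████████

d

···╬██░╬
··┄──┄╬┄
·┄┄┄┄┄┄─
·╬┄╬┄╬┄┄
·╬┄─▲┄┄┄
████████
████████
████████

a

····╬██░
···┄──┄╬
··┄┄┄┄┄┄
··╬┄╬┄╬┄
··╬┄▲─┄┄
████████
████████
████████

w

········
····╬██░
··╬┄──┄╬
··┄┄┄┄┄┄
··╬┄▲┄╬┄
··╬┄──┄┄
████████
████████

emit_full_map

··╬██░╬╬─┄
╬┄──┄╬┄┄─┄
┄┄┄┄┄┄─╬┄─
╬┄▲┄╬┄┄╬██
╬┄──┄┄┄┄╬─

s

····╬██░
··╬┄──┄╬
··┄┄┄┄┄┄
··╬┄╬┄╬┄
··╬┄▲─┄┄
████████
████████
████████

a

·····╬██
···╬┄──┄
··╬┄┄┄┄┄
··╬╬┄╬┄╬
··╬╬▲──┄
████████
████████
████████

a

······╬█
····╬┄──
··╬╬┄┄┄┄
··╬╬╬┄╬┄
··┄╬▲┄──
████████
████████
████████

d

·····╬██
···╬┄──┄
·╬╬┄┄┄┄┄
·╬╬╬┄╬┄╬
·┄╬╬▲──┄
████████
████████
████████

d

····╬██░
··╬┄──┄╬
╬╬┄┄┄┄┄┄
╬╬╬┄╬┄╬┄
┄╬╬┄▲─┄┄
████████
████████
████████

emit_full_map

····╬██░╬╬─┄
··╬┄──┄╬┄┄─┄
╬╬┄┄┄┄┄┄─╬┄─
╬╬╬┄╬┄╬┄┄╬██
┄╬╬┄▲─┄┄┄┄╬─

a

·····╬██
···╬┄──┄
·╬╬┄┄┄┄┄
·╬╬╬┄╬┄╬
·┄╬╬▲──┄
████████
████████
████████

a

······╬█
····╬┄──
··╬╬┄┄┄┄
··╬╬╬┄╬┄
··┄╬▲┄──
████████
████████
████████

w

········
······╬█
··┄┄╬┄──
··╬╬┄┄┄┄
··╬╬▲┄╬┄
··┄╬╬┄──
████████
████████

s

······╬█
··┄┄╬┄──
··╬╬┄┄┄┄
··╬╬╬┄╬┄
··┄╬▲┄──
████████
████████
████████

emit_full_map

····╬██░╬╬─┄
┄┄╬┄──┄╬┄┄─┄
╬╬┄┄┄┄┄┄─╬┄─
╬╬╬┄╬┄╬┄┄╬██
┄╬▲┄──┄┄┄┄╬─

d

·····╬██
·┄┄╬┄──┄
·╬╬┄┄┄┄┄
·╬╬╬┄╬┄╬
·┄╬╬▲──┄
████████
████████
████████

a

······╬█
··┄┄╬┄──
··╬╬┄┄┄┄
··╬╬╬┄╬┄
··┄╬▲┄──
████████
████████
████████

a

·······╬
···┄┄╬┄─
··╬╬╬┄┄┄
··╬╬╬╬┄╬
··┄┄▲╬┄─
████████
████████
████████

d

······╬█
··┄┄╬┄──
·╬╬╬┄┄┄┄
·╬╬╬╬┄╬┄
·┄┄╬▲┄──
████████
████████
████████

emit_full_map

·····╬██░╬╬─┄
·┄┄╬┄──┄╬┄┄─┄
╬╬╬┄┄┄┄┄┄─╬┄─
╬╬╬╬┄╬┄╬┄┄╬██
┄┄╬▲┄──┄┄┄┄╬─

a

·······╬
···┄┄╬┄─
··╬╬╬┄┄┄
··╬╬╬╬┄╬
··┄┄▲╬┄─
████████
████████
████████

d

······╬█
··┄┄╬┄──
·╬╬╬┄┄┄┄
·╬╬╬╬┄╬┄
·┄┄╬▲┄──
████████
████████
████████


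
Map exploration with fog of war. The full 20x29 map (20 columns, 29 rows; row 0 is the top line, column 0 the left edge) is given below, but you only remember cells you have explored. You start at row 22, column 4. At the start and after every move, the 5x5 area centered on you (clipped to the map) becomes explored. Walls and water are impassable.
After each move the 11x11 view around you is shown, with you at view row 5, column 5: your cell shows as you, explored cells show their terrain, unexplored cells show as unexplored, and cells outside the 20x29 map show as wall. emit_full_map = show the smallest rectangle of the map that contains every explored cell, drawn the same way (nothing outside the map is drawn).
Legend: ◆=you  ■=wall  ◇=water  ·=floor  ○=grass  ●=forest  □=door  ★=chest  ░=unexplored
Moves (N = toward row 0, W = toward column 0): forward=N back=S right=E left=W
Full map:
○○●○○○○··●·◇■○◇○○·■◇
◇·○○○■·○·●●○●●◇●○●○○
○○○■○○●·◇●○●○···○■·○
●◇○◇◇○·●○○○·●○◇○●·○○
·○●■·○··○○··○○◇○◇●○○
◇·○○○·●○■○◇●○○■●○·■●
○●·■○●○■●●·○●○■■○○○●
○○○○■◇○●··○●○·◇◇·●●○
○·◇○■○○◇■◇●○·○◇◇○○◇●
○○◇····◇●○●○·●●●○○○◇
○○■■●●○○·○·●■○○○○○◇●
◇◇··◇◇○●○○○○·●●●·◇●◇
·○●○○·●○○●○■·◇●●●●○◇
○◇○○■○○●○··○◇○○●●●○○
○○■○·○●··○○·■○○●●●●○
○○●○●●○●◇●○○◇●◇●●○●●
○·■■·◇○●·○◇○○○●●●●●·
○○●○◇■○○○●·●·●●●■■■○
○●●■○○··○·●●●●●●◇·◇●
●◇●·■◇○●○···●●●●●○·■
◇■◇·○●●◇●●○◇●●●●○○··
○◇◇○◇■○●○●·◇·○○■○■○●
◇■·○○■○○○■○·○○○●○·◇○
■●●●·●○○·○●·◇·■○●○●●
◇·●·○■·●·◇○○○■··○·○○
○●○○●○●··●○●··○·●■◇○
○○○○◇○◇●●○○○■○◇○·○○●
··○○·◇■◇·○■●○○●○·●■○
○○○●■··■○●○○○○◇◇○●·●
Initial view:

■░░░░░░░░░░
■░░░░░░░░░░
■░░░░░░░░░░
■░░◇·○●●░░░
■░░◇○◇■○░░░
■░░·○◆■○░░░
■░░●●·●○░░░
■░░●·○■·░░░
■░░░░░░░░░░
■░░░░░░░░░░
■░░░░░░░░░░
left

■■░░░░░░░░░
■■░░░░░░░░░
■■░░░░░░░░░
■■░■◇·○●●░░
■■░◇◇○◇■○░░
■■░■·◆○■○░░
■■░●●●·●○░░
■■░·●·○■·░░
■■░░░░░░░░░
■■░░░░░░░░░
■■░░░░░░░░░

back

■■░░░░░░░░░
■■░░░░░░░░░
■■░■◇·○●●░░
■■░◇◇○◇■○░░
■■░■·○○■○░░
■■░●●◆·●○░░
■■░·●·○■·░░
■■░●○○●○░░░
■■░░░░░░░░░
■■░░░░░░░░░
■■░░░░░░░░░

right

■░░░░░░░░░░
■░░░░░░░░░░
■░■◇·○●●░░░
■░◇◇○◇■○░░░
■░■·○○■○░░░
■░●●●◆●○░░░
■░·●·○■·░░░
■░●○○●○●░░░
■░░░░░░░░░░
■░░░░░░░░░░
■░░░░░░░░░░

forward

■░░░░░░░░░░
■░░░░░░░░░░
■░░░░░░░░░░
■░■◇·○●●░░░
■░◇◇○◇■○░░░
■░■·○◆■○░░░
■░●●●·●○░░░
■░·●·○■·░░░
■░●○○●○●░░░
■░░░░░░░░░░
■░░░░░░░░░░

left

■■░░░░░░░░░
■■░░░░░░░░░
■■░░░░░░░░░
■■░■◇·○●●░░
■■░◇◇○◇■○░░
■■░■·◆○■○░░
■■░●●●·●○░░
■■░·●·○■·░░
■■░●○○●○●░░
■■░░░░░░░░░
■■░░░░░░░░░

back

■■░░░░░░░░░
■■░░░░░░░░░
■■░■◇·○●●░░
■■░◇◇○◇■○░░
■■░■·○○■○░░
■■░●●◆·●○░░
■■░·●·○■·░░
■■░●○○●○●░░
■■░░░░░░░░░
■■░░░░░░░░░
■■░░░░░░░░░

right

■░░░░░░░░░░
■░░░░░░░░░░
■░■◇·○●●░░░
■░◇◇○◇■○░░░
■░■·○○■○░░░
■░●●●◆●○░░░
■░·●·○■·░░░
■░●○○●○●░░░
■░░░░░░░░░░
■░░░░░░░░░░
■░░░░░░░░░░

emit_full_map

■◇·○●●
◇◇○◇■○
■·○○■○
●●●◆●○
·●·○■·
●○○●○●

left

■■░░░░░░░░░
■■░░░░░░░░░
■■░■◇·○●●░░
■■░◇◇○◇■○░░
■■░■·○○■○░░
■■░●●◆·●○░░
■■░·●·○■·░░
■■░●○○●○●░░
■■░░░░░░░░░
■■░░░░░░░░░
■■░░░░░░░░░


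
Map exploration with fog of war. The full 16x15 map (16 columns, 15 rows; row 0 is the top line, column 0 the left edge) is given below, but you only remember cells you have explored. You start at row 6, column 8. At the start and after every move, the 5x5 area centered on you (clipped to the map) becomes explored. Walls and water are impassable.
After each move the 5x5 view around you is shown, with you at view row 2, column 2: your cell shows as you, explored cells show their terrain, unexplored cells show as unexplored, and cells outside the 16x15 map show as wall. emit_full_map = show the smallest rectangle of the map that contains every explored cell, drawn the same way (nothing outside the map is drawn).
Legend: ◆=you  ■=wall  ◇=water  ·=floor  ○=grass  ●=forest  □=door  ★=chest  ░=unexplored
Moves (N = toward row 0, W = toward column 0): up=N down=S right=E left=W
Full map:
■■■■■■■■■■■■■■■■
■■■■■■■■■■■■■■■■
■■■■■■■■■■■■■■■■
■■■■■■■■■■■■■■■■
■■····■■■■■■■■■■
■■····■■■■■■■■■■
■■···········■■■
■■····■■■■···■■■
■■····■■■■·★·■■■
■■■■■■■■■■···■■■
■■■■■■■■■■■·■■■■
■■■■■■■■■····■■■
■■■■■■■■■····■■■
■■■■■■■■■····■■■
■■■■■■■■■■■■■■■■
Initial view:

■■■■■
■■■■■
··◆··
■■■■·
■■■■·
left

·■■■■
·■■■■
··◆··
·■■■■
·■■■■

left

··■■■
··■■■
··◆··
··■■■
··■■■

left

···■■
···■■
··◆··
···■■
···■■

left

····■
····■
··◆··
····■
····■

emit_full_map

····■■■■■
····■■■■■
··◆······
····■■■■·
····■■■■·

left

■····
■····
■·◆··
■····
■····

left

■■···
■■···
■■◆··
■■···
■■···

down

■■···
■■···
■■◆··
■■···
■■■■■

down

■■···
■■···
■■◆··
■■■■■
■■■■■

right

■····
■····
■·◆··
■■■■■
■■■■■

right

·····
····■
··◆·■
■■■■■
■■■■■

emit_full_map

■■····■■■■■
■■····■■■■■
■■·········
■■····■■■■·
■■··◆·■■■■·
■■■■■■■░░░░
■■■■■■■░░░░


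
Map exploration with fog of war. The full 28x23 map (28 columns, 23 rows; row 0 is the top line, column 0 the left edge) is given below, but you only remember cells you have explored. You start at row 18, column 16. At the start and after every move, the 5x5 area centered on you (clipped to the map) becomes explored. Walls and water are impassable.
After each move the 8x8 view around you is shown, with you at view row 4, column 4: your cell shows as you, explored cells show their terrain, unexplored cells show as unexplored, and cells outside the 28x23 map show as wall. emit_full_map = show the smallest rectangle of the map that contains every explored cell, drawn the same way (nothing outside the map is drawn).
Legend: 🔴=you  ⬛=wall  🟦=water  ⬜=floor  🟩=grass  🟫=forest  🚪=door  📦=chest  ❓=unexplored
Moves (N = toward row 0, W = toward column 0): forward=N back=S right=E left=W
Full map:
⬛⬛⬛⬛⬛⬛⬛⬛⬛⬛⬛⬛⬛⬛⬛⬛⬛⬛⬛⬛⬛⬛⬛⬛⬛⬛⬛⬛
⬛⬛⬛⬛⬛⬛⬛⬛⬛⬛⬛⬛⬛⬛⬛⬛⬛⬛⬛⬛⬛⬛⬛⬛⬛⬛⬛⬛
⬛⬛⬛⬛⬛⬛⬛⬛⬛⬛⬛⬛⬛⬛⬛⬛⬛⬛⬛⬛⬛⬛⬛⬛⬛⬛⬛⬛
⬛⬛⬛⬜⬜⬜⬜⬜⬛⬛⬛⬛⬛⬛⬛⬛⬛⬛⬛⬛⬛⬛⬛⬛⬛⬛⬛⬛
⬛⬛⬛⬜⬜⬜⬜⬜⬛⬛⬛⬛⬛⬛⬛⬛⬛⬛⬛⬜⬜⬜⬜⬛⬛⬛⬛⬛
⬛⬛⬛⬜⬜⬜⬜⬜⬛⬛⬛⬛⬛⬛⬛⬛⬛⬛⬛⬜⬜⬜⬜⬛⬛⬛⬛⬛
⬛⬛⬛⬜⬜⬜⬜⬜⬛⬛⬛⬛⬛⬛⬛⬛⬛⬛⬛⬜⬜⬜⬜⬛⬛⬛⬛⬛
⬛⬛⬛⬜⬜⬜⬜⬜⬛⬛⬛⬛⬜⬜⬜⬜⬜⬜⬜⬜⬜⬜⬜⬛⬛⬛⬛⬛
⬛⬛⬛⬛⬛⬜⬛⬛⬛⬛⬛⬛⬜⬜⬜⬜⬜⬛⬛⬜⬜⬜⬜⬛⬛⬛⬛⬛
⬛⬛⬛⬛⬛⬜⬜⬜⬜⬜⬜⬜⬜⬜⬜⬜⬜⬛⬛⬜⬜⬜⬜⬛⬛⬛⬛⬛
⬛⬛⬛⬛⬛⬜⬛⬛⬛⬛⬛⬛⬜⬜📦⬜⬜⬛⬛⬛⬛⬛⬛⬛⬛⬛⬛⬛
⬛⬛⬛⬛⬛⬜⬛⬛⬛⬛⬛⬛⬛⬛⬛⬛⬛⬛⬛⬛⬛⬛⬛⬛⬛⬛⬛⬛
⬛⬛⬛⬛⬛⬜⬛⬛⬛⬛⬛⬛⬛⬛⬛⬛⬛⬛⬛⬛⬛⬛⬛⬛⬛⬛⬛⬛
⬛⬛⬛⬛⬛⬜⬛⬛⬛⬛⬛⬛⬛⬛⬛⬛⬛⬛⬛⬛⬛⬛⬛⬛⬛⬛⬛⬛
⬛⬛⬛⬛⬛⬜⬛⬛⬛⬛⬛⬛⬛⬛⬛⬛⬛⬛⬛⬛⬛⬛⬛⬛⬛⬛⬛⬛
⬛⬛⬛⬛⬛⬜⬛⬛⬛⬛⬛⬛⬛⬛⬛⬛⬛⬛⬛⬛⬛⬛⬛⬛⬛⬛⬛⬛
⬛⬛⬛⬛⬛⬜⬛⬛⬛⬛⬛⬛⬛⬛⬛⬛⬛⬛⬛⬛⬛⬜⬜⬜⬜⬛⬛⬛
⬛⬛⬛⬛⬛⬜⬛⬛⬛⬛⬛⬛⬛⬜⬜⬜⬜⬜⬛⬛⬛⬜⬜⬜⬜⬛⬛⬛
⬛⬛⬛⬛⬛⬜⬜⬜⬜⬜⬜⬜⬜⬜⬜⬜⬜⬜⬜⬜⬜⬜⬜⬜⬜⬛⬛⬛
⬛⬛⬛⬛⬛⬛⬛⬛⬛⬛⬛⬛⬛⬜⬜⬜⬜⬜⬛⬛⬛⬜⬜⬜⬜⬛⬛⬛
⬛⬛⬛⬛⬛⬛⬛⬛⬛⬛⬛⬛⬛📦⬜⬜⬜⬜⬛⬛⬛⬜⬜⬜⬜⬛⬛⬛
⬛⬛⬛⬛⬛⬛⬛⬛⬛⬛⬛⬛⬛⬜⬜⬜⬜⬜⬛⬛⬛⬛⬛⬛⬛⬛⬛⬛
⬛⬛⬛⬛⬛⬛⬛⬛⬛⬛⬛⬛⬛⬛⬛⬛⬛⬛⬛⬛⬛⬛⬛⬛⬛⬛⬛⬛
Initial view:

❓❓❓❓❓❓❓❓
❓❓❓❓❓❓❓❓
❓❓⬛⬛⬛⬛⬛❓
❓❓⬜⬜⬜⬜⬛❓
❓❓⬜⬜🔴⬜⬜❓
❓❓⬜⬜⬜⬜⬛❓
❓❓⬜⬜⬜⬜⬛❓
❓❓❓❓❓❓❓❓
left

❓❓❓❓❓❓❓❓
❓❓❓❓❓❓❓❓
❓❓⬛⬛⬛⬛⬛⬛
❓❓⬜⬜⬜⬜⬜⬛
❓❓⬜⬜🔴⬜⬜⬜
❓❓⬜⬜⬜⬜⬜⬛
❓❓📦⬜⬜⬜⬜⬛
❓❓❓❓❓❓❓❓

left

❓❓❓❓❓❓❓❓
❓❓❓❓❓❓❓❓
❓❓⬛⬛⬛⬛⬛⬛
❓❓⬛⬜⬜⬜⬜⬜
❓❓⬜⬜🔴⬜⬜⬜
❓❓⬛⬜⬜⬜⬜⬜
❓❓⬛📦⬜⬜⬜⬜
❓❓❓❓❓❓❓❓

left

❓❓❓❓❓❓❓❓
❓❓❓❓❓❓❓❓
❓❓⬛⬛⬛⬛⬛⬛
❓❓⬛⬛⬜⬜⬜⬜
❓❓⬜⬜🔴⬜⬜⬜
❓❓⬛⬛⬜⬜⬜⬜
❓❓⬛⬛📦⬜⬜⬜
❓❓❓❓❓❓❓❓

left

❓❓❓❓❓❓❓❓
❓❓❓❓❓❓❓❓
❓❓⬛⬛⬛⬛⬛⬛
❓❓⬛⬛⬛⬜⬜⬜
❓❓⬜⬜🔴⬜⬜⬜
❓❓⬛⬛⬛⬜⬜⬜
❓❓⬛⬛⬛📦⬜⬜
❓❓❓❓❓❓❓❓

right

❓❓❓❓❓❓❓❓
❓❓❓❓❓❓❓❓
❓⬛⬛⬛⬛⬛⬛⬛
❓⬛⬛⬛⬜⬜⬜⬜
❓⬜⬜⬜🔴⬜⬜⬜
❓⬛⬛⬛⬜⬜⬜⬜
❓⬛⬛⬛📦⬜⬜⬜
❓❓❓❓❓❓❓❓

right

❓❓❓❓❓❓❓❓
❓❓❓❓❓❓❓❓
⬛⬛⬛⬛⬛⬛⬛⬛
⬛⬛⬛⬜⬜⬜⬜⬜
⬜⬜⬜⬜🔴⬜⬜⬜
⬛⬛⬛⬜⬜⬜⬜⬜
⬛⬛⬛📦⬜⬜⬜⬜
❓❓❓❓❓❓❓❓

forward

❓❓❓❓❓❓❓❓
❓❓❓❓❓❓❓❓
❓❓⬛⬛⬛⬛⬛❓
⬛⬛⬛⬛⬛⬛⬛⬛
⬛⬛⬛⬜🔴⬜⬜⬜
⬜⬜⬜⬜⬜⬜⬜⬜
⬛⬛⬛⬜⬜⬜⬜⬜
⬛⬛⬛📦⬜⬜⬜⬜

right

❓❓❓❓❓❓❓❓
❓❓❓❓❓❓❓❓
❓⬛⬛⬛⬛⬛⬛❓
⬛⬛⬛⬛⬛⬛⬛⬛
⬛⬛⬜⬜🔴⬜⬜⬛
⬜⬜⬜⬜⬜⬜⬜⬜
⬛⬛⬜⬜⬜⬜⬜⬛
⬛⬛📦⬜⬜⬜⬜⬛

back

❓❓❓❓❓❓❓❓
❓⬛⬛⬛⬛⬛⬛❓
⬛⬛⬛⬛⬛⬛⬛⬛
⬛⬛⬜⬜⬜⬜⬜⬛
⬜⬜⬜⬜🔴⬜⬜⬜
⬛⬛⬜⬜⬜⬜⬜⬛
⬛⬛📦⬜⬜⬜⬜⬛
❓❓❓❓❓❓❓❓

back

❓⬛⬛⬛⬛⬛⬛❓
⬛⬛⬛⬛⬛⬛⬛⬛
⬛⬛⬜⬜⬜⬜⬜⬛
⬜⬜⬜⬜⬜⬜⬜⬜
⬛⬛⬜⬜🔴⬜⬜⬛
⬛⬛📦⬜⬜⬜⬜⬛
❓❓⬜⬜⬜⬜⬜❓
❓❓❓❓❓❓❓❓

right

⬛⬛⬛⬛⬛⬛❓❓
⬛⬛⬛⬛⬛⬛⬛❓
⬛⬜⬜⬜⬜⬜⬛❓
⬜⬜⬜⬜⬜⬜⬜❓
⬛⬜⬜⬜🔴⬜⬛❓
⬛📦⬜⬜⬜⬜⬛❓
❓⬜⬜⬜⬜⬜⬛❓
❓❓❓❓❓❓❓❓

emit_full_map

❓❓⬛⬛⬛⬛⬛⬛❓
⬛⬛⬛⬛⬛⬛⬛⬛⬛
⬛⬛⬛⬜⬜⬜⬜⬜⬛
⬜⬜⬜⬜⬜⬜⬜⬜⬜
⬛⬛⬛⬜⬜⬜🔴⬜⬛
⬛⬛⬛📦⬜⬜⬜⬜⬛
❓❓❓⬜⬜⬜⬜⬜⬛

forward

❓❓❓❓❓❓❓❓
⬛⬛⬛⬛⬛⬛❓❓
⬛⬛⬛⬛⬛⬛⬛❓
⬛⬜⬜⬜⬜⬜⬛❓
⬜⬜⬜⬜🔴⬜⬜❓
⬛⬜⬜⬜⬜⬜⬛❓
⬛📦⬜⬜⬜⬜⬛❓
❓⬜⬜⬜⬜⬜⬛❓

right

❓❓❓❓❓❓❓❓
⬛⬛⬛⬛⬛❓❓❓
⬛⬛⬛⬛⬛⬛⬛❓
⬜⬜⬜⬜⬜⬛⬛❓
⬜⬜⬜⬜🔴⬜⬜❓
⬜⬜⬜⬜⬜⬛⬛❓
📦⬜⬜⬜⬜⬛⬛❓
⬜⬜⬜⬜⬜⬛❓❓

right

❓❓❓❓❓❓❓❓
⬛⬛⬛⬛❓❓❓❓
⬛⬛⬛⬛⬛⬛⬛❓
⬜⬜⬜⬜⬛⬛⬛❓
⬜⬜⬜⬜🔴⬜⬜❓
⬜⬜⬜⬜⬛⬛⬛❓
⬜⬜⬜⬜⬛⬛⬛❓
⬜⬜⬜⬜⬛❓❓❓

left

❓❓❓❓❓❓❓❓
⬛⬛⬛⬛⬛❓❓❓
⬛⬛⬛⬛⬛⬛⬛⬛
⬜⬜⬜⬜⬜⬛⬛⬛
⬜⬜⬜⬜🔴⬜⬜⬜
⬜⬜⬜⬜⬜⬛⬛⬛
📦⬜⬜⬜⬜⬛⬛⬛
⬜⬜⬜⬜⬜⬛❓❓

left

❓❓❓❓❓❓❓❓
⬛⬛⬛⬛⬛⬛❓❓
⬛⬛⬛⬛⬛⬛⬛⬛
⬛⬜⬜⬜⬜⬜⬛⬛
⬜⬜⬜⬜🔴⬜⬜⬜
⬛⬜⬜⬜⬜⬜⬛⬛
⬛📦⬜⬜⬜⬜⬛⬛
❓⬜⬜⬜⬜⬜⬛❓

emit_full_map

❓❓⬛⬛⬛⬛⬛⬛❓❓❓
⬛⬛⬛⬛⬛⬛⬛⬛⬛⬛⬛
⬛⬛⬛⬜⬜⬜⬜⬜⬛⬛⬛
⬜⬜⬜⬜⬜⬜🔴⬜⬜⬜⬜
⬛⬛⬛⬜⬜⬜⬜⬜⬛⬛⬛
⬛⬛⬛📦⬜⬜⬜⬜⬛⬛⬛
❓❓❓⬜⬜⬜⬜⬜⬛❓❓

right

❓❓❓❓❓❓❓❓
⬛⬛⬛⬛⬛❓❓❓
⬛⬛⬛⬛⬛⬛⬛⬛
⬜⬜⬜⬜⬜⬛⬛⬛
⬜⬜⬜⬜🔴⬜⬜⬜
⬜⬜⬜⬜⬜⬛⬛⬛
📦⬜⬜⬜⬜⬛⬛⬛
⬜⬜⬜⬜⬜⬛❓❓

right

❓❓❓❓❓❓❓❓
⬛⬛⬛⬛❓❓❓❓
⬛⬛⬛⬛⬛⬛⬛❓
⬜⬜⬜⬜⬛⬛⬛❓
⬜⬜⬜⬜🔴⬜⬜❓
⬜⬜⬜⬜⬛⬛⬛❓
⬜⬜⬜⬜⬛⬛⬛❓
⬜⬜⬜⬜⬛❓❓❓


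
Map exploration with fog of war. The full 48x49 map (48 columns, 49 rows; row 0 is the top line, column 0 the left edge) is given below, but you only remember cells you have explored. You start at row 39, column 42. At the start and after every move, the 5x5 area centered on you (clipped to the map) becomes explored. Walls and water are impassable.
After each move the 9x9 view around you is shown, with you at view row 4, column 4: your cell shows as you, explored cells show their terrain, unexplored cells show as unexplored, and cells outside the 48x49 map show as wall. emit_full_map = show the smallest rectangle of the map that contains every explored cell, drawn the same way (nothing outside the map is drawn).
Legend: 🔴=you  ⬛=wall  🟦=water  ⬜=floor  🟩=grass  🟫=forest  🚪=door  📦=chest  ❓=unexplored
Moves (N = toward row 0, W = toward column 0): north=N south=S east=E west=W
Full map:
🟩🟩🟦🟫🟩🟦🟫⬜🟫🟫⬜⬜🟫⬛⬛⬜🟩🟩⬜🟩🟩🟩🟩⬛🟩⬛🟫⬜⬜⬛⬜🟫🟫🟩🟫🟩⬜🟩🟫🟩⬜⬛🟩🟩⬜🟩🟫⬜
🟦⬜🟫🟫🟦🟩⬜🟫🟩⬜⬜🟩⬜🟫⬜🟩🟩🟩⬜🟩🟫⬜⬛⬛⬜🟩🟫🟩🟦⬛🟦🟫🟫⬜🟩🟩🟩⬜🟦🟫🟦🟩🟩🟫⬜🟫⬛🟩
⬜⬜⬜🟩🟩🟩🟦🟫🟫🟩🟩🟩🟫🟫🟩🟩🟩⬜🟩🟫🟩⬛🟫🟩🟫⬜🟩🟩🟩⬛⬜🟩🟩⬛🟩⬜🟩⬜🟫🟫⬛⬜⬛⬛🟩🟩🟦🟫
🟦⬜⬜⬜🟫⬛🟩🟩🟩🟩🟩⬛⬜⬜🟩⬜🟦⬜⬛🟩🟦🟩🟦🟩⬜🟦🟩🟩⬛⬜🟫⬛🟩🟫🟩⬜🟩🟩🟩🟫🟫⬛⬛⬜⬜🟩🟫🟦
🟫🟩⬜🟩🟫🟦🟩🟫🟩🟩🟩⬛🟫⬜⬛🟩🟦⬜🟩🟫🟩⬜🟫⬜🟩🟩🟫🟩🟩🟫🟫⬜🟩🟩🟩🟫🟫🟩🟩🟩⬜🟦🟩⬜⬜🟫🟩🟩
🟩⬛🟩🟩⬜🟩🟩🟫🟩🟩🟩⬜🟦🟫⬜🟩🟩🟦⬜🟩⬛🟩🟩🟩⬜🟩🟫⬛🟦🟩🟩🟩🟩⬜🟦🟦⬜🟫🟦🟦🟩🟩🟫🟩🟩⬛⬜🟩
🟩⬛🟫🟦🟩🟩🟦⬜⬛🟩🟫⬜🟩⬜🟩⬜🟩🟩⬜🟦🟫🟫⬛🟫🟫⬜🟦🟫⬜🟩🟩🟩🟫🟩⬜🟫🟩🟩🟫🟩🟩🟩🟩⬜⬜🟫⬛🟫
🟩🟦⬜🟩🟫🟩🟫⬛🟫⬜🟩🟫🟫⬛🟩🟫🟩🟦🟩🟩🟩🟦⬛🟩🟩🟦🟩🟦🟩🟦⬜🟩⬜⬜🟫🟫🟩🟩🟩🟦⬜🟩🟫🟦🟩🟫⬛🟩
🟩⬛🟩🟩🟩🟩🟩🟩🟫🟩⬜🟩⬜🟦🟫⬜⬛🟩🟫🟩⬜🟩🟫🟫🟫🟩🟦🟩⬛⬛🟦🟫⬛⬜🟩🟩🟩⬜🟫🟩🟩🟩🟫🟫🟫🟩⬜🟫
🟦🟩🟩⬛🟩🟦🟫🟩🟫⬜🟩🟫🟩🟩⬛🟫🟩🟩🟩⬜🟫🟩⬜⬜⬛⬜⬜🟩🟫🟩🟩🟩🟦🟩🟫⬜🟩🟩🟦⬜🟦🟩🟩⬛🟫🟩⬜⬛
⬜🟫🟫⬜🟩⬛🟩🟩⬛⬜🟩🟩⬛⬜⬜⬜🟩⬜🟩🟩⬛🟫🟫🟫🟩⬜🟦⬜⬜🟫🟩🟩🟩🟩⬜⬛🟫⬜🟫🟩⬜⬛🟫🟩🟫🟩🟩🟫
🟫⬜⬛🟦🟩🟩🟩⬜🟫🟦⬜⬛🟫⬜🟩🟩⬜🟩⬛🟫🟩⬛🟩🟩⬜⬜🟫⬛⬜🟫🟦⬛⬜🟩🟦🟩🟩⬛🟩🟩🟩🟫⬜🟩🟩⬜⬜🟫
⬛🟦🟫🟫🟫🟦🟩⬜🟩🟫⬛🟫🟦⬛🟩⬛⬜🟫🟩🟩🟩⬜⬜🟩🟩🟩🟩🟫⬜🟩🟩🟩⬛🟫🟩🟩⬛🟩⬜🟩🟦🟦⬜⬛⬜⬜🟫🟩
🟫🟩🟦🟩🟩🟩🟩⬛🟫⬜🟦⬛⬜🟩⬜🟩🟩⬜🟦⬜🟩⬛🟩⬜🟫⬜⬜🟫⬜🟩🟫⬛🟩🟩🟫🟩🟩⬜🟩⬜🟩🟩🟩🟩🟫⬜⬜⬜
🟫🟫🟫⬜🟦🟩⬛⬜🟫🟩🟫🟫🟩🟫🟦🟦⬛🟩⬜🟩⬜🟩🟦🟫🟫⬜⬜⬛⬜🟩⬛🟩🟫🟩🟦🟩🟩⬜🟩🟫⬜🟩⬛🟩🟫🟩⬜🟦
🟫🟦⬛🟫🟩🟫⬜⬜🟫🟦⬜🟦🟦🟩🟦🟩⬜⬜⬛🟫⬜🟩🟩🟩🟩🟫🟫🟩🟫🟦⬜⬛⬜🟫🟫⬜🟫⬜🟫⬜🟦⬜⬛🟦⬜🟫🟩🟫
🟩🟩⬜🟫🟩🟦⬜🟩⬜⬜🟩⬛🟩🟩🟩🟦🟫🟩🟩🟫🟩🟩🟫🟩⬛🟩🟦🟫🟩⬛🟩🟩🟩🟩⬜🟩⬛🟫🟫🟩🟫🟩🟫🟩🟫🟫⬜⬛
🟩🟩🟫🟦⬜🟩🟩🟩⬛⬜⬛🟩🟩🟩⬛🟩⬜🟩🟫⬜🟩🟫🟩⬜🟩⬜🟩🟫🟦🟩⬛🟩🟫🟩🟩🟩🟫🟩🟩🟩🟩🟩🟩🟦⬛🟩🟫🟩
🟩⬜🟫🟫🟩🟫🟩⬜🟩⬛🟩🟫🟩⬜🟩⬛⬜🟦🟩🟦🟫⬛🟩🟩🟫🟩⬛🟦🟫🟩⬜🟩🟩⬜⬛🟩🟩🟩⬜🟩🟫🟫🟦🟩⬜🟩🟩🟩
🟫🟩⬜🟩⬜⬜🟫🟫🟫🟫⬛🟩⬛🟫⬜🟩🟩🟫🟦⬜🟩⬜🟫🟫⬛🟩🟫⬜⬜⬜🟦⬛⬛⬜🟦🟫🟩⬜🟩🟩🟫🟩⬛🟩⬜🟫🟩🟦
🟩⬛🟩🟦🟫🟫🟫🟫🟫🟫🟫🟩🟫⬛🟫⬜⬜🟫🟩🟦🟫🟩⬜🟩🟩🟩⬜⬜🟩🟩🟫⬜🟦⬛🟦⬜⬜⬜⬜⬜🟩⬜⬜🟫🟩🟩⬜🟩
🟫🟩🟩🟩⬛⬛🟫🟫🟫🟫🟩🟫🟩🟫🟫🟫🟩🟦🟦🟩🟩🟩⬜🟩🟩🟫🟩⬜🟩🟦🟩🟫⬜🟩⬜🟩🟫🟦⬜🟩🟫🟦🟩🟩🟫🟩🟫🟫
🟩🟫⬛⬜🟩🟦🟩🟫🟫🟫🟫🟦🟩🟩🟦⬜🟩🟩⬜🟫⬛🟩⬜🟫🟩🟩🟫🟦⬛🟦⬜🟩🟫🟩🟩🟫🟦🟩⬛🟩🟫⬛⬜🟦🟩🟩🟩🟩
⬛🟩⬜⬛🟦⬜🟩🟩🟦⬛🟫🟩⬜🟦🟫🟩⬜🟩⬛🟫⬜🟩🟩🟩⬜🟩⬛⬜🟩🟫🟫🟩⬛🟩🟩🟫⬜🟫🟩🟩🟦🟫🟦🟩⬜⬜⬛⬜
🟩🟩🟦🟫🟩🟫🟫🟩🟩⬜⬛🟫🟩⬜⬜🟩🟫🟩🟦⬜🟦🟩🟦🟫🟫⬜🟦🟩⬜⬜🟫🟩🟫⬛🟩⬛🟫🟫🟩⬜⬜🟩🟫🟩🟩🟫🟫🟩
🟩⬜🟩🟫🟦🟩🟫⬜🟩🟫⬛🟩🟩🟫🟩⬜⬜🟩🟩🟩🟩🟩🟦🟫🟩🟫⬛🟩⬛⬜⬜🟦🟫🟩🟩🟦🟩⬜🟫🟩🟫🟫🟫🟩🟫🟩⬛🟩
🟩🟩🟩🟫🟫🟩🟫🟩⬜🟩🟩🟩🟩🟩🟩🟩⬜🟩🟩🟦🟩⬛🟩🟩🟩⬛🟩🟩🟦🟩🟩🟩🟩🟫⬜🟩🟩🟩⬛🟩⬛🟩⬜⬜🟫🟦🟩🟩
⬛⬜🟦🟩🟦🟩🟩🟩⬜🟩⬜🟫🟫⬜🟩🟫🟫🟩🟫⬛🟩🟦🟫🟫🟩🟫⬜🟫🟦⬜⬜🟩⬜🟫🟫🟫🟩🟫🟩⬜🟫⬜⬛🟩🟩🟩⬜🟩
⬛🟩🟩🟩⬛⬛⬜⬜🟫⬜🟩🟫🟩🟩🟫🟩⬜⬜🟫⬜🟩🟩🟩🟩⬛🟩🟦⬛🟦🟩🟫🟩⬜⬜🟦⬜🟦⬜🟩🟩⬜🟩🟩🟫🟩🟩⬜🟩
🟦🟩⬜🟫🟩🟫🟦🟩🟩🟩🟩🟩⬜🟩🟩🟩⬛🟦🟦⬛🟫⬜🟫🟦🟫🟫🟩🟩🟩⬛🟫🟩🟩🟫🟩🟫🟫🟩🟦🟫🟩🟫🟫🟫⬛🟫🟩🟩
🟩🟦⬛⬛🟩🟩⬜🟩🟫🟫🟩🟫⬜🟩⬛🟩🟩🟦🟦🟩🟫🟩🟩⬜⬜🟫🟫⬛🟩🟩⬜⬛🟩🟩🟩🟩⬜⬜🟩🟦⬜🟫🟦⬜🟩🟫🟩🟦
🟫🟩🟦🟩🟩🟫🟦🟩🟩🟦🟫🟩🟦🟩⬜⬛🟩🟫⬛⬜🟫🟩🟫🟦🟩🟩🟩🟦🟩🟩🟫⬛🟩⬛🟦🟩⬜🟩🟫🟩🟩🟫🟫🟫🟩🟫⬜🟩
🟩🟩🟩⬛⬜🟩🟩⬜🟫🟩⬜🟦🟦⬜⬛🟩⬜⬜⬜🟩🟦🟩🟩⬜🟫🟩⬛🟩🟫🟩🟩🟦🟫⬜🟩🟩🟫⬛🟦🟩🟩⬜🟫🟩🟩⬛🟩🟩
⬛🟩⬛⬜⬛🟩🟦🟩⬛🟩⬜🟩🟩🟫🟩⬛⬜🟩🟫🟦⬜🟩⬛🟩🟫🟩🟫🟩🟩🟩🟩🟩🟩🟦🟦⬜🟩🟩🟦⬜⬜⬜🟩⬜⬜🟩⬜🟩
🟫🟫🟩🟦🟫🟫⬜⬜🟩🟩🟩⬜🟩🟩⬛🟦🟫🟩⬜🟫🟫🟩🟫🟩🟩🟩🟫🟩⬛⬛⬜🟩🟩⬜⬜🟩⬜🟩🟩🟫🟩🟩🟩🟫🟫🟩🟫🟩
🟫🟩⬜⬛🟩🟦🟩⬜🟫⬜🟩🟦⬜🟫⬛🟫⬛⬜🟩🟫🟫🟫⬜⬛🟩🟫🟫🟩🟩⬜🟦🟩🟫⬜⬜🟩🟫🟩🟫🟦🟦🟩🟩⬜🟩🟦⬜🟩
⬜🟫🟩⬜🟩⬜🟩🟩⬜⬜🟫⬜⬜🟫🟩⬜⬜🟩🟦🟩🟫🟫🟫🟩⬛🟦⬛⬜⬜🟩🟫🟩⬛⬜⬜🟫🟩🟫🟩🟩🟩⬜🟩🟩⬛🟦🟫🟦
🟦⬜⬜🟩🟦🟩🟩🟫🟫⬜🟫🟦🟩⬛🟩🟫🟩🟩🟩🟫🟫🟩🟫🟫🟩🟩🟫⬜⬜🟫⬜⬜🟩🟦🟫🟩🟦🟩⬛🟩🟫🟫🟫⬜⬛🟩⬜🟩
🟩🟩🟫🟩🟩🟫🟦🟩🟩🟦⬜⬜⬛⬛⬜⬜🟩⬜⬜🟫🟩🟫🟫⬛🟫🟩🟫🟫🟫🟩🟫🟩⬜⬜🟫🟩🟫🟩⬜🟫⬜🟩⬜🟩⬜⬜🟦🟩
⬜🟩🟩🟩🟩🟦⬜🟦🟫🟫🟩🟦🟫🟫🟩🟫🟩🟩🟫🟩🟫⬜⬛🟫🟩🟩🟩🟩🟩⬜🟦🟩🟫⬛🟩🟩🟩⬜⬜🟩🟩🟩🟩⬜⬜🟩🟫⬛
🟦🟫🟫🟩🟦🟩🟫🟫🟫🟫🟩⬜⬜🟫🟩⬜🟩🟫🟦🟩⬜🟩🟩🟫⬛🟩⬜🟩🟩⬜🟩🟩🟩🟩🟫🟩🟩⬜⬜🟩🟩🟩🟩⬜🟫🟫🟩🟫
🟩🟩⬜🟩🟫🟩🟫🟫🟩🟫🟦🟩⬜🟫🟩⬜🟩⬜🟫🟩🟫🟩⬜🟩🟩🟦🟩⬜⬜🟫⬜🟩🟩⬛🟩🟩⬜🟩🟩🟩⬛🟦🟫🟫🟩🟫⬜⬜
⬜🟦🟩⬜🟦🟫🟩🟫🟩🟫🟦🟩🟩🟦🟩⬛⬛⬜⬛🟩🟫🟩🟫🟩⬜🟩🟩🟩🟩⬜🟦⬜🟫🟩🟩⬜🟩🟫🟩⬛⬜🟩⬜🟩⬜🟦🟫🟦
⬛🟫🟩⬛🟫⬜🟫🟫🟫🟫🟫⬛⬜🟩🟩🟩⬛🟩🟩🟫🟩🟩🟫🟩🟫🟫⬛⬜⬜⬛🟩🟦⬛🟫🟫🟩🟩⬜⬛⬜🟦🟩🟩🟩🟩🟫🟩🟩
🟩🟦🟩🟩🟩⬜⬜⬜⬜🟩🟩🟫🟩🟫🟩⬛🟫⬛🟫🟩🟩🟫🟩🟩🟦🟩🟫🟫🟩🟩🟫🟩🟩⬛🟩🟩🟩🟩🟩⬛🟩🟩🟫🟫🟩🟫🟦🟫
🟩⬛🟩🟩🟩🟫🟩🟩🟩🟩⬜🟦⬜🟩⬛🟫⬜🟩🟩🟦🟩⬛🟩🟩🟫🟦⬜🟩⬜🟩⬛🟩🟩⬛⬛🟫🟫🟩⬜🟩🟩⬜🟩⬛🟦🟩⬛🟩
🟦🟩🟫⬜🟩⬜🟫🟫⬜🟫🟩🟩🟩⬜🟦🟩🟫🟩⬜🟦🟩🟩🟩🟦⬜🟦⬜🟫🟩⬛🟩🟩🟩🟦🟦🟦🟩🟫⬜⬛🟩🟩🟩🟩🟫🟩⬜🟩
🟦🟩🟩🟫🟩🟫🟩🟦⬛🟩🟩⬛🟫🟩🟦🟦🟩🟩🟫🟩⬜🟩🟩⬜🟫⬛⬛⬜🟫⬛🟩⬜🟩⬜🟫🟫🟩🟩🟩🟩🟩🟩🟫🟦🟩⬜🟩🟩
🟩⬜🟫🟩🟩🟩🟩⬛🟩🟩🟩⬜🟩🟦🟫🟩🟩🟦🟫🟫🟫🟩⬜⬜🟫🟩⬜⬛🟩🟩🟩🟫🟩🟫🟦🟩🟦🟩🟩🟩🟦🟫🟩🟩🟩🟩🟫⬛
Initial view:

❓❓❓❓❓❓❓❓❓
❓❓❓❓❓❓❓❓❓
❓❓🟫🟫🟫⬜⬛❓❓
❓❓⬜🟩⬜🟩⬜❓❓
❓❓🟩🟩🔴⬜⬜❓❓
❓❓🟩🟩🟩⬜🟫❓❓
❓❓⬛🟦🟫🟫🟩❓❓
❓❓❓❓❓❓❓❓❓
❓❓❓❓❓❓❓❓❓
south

❓❓❓❓❓❓❓❓❓
❓❓🟫🟫🟫⬜⬛❓❓
❓❓⬜🟩⬜🟩⬜❓❓
❓❓🟩🟩🟩⬜⬜❓❓
❓❓🟩🟩🔴⬜🟫❓❓
❓❓⬛🟦🟫🟫🟩❓❓
❓❓⬜🟩⬜🟩⬜❓❓
❓❓❓❓❓❓❓❓❓
❓❓❓❓❓❓❓❓❓

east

❓❓❓❓❓❓❓❓❓
❓🟫🟫🟫⬜⬛❓❓❓
❓⬜🟩⬜🟩⬜⬜❓❓
❓🟩🟩🟩⬜⬜🟩❓❓
❓🟩🟩🟩🔴🟫🟫❓❓
❓⬛🟦🟫🟫🟩🟫❓❓
❓⬜🟩⬜🟩⬜🟦❓❓
❓❓❓❓❓❓❓❓❓
❓❓❓❓❓❓❓❓❓

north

❓❓❓❓❓❓❓❓❓
❓❓❓❓❓❓❓❓❓
❓🟫🟫🟫⬜⬛🟩❓❓
❓⬜🟩⬜🟩⬜⬜❓❓
❓🟩🟩🟩🔴⬜🟩❓❓
❓🟩🟩🟩⬜🟫🟫❓❓
❓⬛🟦🟫🟫🟩🟫❓❓
❓⬜🟩⬜🟩⬜🟦❓❓
❓❓❓❓❓❓❓❓❓

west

❓❓❓❓❓❓❓❓❓
❓❓❓❓❓❓❓❓❓
❓❓🟫🟫🟫⬜⬛🟩❓
❓❓⬜🟩⬜🟩⬜⬜❓
❓❓🟩🟩🔴⬜⬜🟩❓
❓❓🟩🟩🟩⬜🟫🟫❓
❓❓⬛🟦🟫🟫🟩🟫❓
❓❓⬜🟩⬜🟩⬜🟦❓
❓❓❓❓❓❓❓❓❓

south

❓❓❓❓❓❓❓❓❓
❓❓🟫🟫🟫⬜⬛🟩❓
❓❓⬜🟩⬜🟩⬜⬜❓
❓❓🟩🟩🟩⬜⬜🟩❓
❓❓🟩🟩🔴⬜🟫🟫❓
❓❓⬛🟦🟫🟫🟩🟫❓
❓❓⬜🟩⬜🟩⬜🟦❓
❓❓❓❓❓❓❓❓❓
❓❓❓❓❓❓❓❓❓

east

❓❓❓❓❓❓❓❓❓
❓🟫🟫🟫⬜⬛🟩❓❓
❓⬜🟩⬜🟩⬜⬜❓❓
❓🟩🟩🟩⬜⬜🟩❓❓
❓🟩🟩🟩🔴🟫🟫❓❓
❓⬛🟦🟫🟫🟩🟫❓❓
❓⬜🟩⬜🟩⬜🟦❓❓
❓❓❓❓❓❓❓❓❓
❓❓❓❓❓❓❓❓❓

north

❓❓❓❓❓❓❓❓❓
❓❓❓❓❓❓❓❓❓
❓🟫🟫🟫⬜⬛🟩❓❓
❓⬜🟩⬜🟩⬜⬜❓❓
❓🟩🟩🟩🔴⬜🟩❓❓
❓🟩🟩🟩⬜🟫🟫❓❓
❓⬛🟦🟫🟫🟩🟫❓❓
❓⬜🟩⬜🟩⬜🟦❓❓
❓❓❓❓❓❓❓❓❓

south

❓❓❓❓❓❓❓❓❓
❓🟫🟫🟫⬜⬛🟩❓❓
❓⬜🟩⬜🟩⬜⬜❓❓
❓🟩🟩🟩⬜⬜🟩❓❓
❓🟩🟩🟩🔴🟫🟫❓❓
❓⬛🟦🟫🟫🟩🟫❓❓
❓⬜🟩⬜🟩⬜🟦❓❓
❓❓❓❓❓❓❓❓❓
❓❓❓❓❓❓❓❓❓


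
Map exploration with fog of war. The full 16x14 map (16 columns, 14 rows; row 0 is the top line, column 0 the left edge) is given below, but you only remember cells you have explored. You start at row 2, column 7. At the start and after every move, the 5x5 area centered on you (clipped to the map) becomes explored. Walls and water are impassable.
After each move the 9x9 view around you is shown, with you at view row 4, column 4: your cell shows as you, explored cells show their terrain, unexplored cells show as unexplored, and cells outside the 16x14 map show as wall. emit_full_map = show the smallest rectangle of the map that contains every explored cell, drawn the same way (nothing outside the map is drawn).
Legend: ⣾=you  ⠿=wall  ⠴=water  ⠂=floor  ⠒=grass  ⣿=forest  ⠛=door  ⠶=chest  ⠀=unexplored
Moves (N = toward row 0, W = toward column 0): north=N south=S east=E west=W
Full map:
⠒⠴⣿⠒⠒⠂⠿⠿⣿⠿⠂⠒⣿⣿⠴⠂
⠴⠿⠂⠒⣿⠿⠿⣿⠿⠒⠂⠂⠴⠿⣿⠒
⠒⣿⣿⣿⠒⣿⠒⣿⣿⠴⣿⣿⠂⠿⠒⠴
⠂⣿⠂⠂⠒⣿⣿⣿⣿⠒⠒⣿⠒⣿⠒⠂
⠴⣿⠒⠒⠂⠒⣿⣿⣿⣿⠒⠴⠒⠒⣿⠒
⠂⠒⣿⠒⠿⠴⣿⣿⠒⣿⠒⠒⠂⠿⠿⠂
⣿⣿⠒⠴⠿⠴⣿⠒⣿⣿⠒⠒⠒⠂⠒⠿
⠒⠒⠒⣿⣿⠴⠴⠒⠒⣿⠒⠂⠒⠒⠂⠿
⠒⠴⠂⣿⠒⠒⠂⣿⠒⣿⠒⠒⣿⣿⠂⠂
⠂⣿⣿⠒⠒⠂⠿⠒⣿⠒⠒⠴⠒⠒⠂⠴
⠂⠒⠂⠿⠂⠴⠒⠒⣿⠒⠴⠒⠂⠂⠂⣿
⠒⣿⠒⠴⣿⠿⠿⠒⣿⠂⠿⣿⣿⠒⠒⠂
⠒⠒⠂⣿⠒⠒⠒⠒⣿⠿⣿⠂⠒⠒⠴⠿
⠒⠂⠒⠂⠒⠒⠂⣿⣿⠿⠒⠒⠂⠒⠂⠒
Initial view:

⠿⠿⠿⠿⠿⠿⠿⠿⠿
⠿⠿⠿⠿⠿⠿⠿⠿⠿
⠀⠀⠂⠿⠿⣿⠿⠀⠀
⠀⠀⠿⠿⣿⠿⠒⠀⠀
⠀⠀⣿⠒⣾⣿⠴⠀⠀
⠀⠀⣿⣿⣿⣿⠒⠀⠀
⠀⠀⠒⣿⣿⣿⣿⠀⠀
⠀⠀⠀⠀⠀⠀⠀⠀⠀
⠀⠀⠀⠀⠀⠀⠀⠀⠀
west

⠿⠿⠿⠿⠿⠿⠿⠿⠿
⠿⠿⠿⠿⠿⠿⠿⠿⠿
⠀⠀⠒⠂⠿⠿⣿⠿⠀
⠀⠀⣿⠿⠿⣿⠿⠒⠀
⠀⠀⠒⣿⣾⣿⣿⠴⠀
⠀⠀⠒⣿⣿⣿⣿⠒⠀
⠀⠀⠂⠒⣿⣿⣿⣿⠀
⠀⠀⠀⠀⠀⠀⠀⠀⠀
⠀⠀⠀⠀⠀⠀⠀⠀⠀

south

⠿⠿⠿⠿⠿⠿⠿⠿⠿
⠀⠀⠒⠂⠿⠿⣿⠿⠀
⠀⠀⣿⠿⠿⣿⠿⠒⠀
⠀⠀⠒⣿⠒⣿⣿⠴⠀
⠀⠀⠒⣿⣾⣿⣿⠒⠀
⠀⠀⠂⠒⣿⣿⣿⣿⠀
⠀⠀⠿⠴⣿⣿⠒⠀⠀
⠀⠀⠀⠀⠀⠀⠀⠀⠀
⠀⠀⠀⠀⠀⠀⠀⠀⠀

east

⠿⠿⠿⠿⠿⠿⠿⠿⠿
⠀⠒⠂⠿⠿⣿⠿⠀⠀
⠀⣿⠿⠿⣿⠿⠒⠀⠀
⠀⠒⣿⠒⣿⣿⠴⠀⠀
⠀⠒⣿⣿⣾⣿⠒⠀⠀
⠀⠂⠒⣿⣿⣿⣿⠀⠀
⠀⠿⠴⣿⣿⠒⣿⠀⠀
⠀⠀⠀⠀⠀⠀⠀⠀⠀
⠀⠀⠀⠀⠀⠀⠀⠀⠀

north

⠿⠿⠿⠿⠿⠿⠿⠿⠿
⠿⠿⠿⠿⠿⠿⠿⠿⠿
⠀⠒⠂⠿⠿⣿⠿⠀⠀
⠀⣿⠿⠿⣿⠿⠒⠀⠀
⠀⠒⣿⠒⣾⣿⠴⠀⠀
⠀⠒⣿⣿⣿⣿⠒⠀⠀
⠀⠂⠒⣿⣿⣿⣿⠀⠀
⠀⠿⠴⣿⣿⠒⣿⠀⠀
⠀⠀⠀⠀⠀⠀⠀⠀⠀

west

⠿⠿⠿⠿⠿⠿⠿⠿⠿
⠿⠿⠿⠿⠿⠿⠿⠿⠿
⠀⠀⠒⠂⠿⠿⣿⠿⠀
⠀⠀⣿⠿⠿⣿⠿⠒⠀
⠀⠀⠒⣿⣾⣿⣿⠴⠀
⠀⠀⠒⣿⣿⣿⣿⠒⠀
⠀⠀⠂⠒⣿⣿⣿⣿⠀
⠀⠀⠿⠴⣿⣿⠒⣿⠀
⠀⠀⠀⠀⠀⠀⠀⠀⠀

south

⠿⠿⠿⠿⠿⠿⠿⠿⠿
⠀⠀⠒⠂⠿⠿⣿⠿⠀
⠀⠀⣿⠿⠿⣿⠿⠒⠀
⠀⠀⠒⣿⠒⣿⣿⠴⠀
⠀⠀⠒⣿⣾⣿⣿⠒⠀
⠀⠀⠂⠒⣿⣿⣿⣿⠀
⠀⠀⠿⠴⣿⣿⠒⣿⠀
⠀⠀⠀⠀⠀⠀⠀⠀⠀
⠀⠀⠀⠀⠀⠀⠀⠀⠀

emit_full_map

⠒⠂⠿⠿⣿⠿
⣿⠿⠿⣿⠿⠒
⠒⣿⠒⣿⣿⠴
⠒⣿⣾⣿⣿⠒
⠂⠒⣿⣿⣿⣿
⠿⠴⣿⣿⠒⣿

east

⠿⠿⠿⠿⠿⠿⠿⠿⠿
⠀⠒⠂⠿⠿⣿⠿⠀⠀
⠀⣿⠿⠿⣿⠿⠒⠀⠀
⠀⠒⣿⠒⣿⣿⠴⠀⠀
⠀⠒⣿⣿⣾⣿⠒⠀⠀
⠀⠂⠒⣿⣿⣿⣿⠀⠀
⠀⠿⠴⣿⣿⠒⣿⠀⠀
⠀⠀⠀⠀⠀⠀⠀⠀⠀
⠀⠀⠀⠀⠀⠀⠀⠀⠀

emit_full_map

⠒⠂⠿⠿⣿⠿
⣿⠿⠿⣿⠿⠒
⠒⣿⠒⣿⣿⠴
⠒⣿⣿⣾⣿⠒
⠂⠒⣿⣿⣿⣿
⠿⠴⣿⣿⠒⣿
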